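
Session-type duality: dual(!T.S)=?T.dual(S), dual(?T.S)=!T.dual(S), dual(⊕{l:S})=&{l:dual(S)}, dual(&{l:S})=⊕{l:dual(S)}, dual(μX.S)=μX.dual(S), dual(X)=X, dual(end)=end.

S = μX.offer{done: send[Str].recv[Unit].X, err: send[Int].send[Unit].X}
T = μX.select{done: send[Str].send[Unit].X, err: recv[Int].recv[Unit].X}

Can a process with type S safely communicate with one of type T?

NO

μX vs μX  match (rec unchanged)
  offer{done,err} vs select{done,err}  match same labels
    case done:
      send[Str] vs send[Str]  ✗ same direction on both sides — not dual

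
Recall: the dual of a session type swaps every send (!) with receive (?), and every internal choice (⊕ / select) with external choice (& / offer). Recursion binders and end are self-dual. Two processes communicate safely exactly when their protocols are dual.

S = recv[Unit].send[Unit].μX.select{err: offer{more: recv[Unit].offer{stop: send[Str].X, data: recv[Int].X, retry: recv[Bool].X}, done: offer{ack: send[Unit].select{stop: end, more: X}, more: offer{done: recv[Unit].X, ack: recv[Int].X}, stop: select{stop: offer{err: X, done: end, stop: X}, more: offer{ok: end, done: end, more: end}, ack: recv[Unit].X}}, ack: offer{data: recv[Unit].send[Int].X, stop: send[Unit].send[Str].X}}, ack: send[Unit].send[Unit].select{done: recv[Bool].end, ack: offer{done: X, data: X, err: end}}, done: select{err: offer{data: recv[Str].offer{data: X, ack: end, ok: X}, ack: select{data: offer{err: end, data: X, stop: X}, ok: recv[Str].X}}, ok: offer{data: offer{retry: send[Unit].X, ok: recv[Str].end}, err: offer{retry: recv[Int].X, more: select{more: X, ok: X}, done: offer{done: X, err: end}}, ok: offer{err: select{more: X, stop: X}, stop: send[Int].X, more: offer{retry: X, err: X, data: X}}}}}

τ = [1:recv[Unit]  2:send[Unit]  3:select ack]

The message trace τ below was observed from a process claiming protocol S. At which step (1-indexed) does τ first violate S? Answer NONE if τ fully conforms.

NONE

[1] recv[Unit]  ✓  now at send[Unit].μX.…
[2] send[Unit]  ✓  now at μX.…
[3] select ack  ✓  now at send[Unit].send[Unit].select{done: recv[Bool].end, ack: offer{done: μX.…, data: μX.…, err: end}}
τ conforms to S (length 3)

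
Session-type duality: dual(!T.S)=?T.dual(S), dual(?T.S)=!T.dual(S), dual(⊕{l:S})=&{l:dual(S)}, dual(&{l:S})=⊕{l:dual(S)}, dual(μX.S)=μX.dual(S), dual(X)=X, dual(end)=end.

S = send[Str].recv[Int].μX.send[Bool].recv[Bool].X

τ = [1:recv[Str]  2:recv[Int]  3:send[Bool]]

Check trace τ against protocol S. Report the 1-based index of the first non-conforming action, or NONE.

[1] got recv[Str], protocol expects send[Str]  ✗

1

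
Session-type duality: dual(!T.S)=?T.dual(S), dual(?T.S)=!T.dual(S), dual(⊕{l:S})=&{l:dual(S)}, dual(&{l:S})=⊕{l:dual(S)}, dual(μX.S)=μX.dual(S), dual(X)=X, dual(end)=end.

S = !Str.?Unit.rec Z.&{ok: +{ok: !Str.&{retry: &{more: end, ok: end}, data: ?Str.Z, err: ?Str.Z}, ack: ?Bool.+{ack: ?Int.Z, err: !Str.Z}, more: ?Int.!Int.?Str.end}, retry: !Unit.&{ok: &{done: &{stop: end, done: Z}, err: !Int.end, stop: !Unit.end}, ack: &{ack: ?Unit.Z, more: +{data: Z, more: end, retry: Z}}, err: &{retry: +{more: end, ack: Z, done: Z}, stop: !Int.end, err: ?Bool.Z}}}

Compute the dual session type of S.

!Str = ?Str
  ?Unit = !Unit
    rec Z = rec Z  (μ self-dual)
      &{ok,retry} = +{ok,retry}  (external→internal)
        [ok]
          +{ok,ack,more} = &{ok,ack,more}  (⊕→&)
            [ok]
              !Str = ?Str
                &{retry,data,err} = +{retry,data,err}  (external→internal)
                  [retry]
                    &{more,ok} = +{more,ok}  (external→internal)
                      [more]
                        end self-dual
                      [ok]
                        end self-dual
                  [data]
                    ?Str = !Str
                      Z self-dual
                  [err]
                    ?Str = !Str
                      Z self-dual
            [ack]
              ?Bool = !Bool
                +{ack,err} = &{ack,err}  (⊕→&)
                  [ack]
                    ?Int = !Int
                      Z self-dual
                  [err]
                    !Str = ?Str
                      Z self-dual
            [more]
              ?Int = !Int
                !Int = ?Int
                  ?Str = !Str
                    end self-dual
        [retry]
          !Unit = ?Unit
            &{ok,ack,err} = +{ok,ack,err}  (external→internal)
              [ok]
                &{done,err,stop} = +{done,err,stop}  (external→internal)
                  [done]
                    &{stop,done} = +{stop,done}  (external→internal)
                      [stop]
                        end self-dual
                      [done]
                        Z self-dual
                  [err]
                    !Int = ?Int
                      end self-dual
                  [stop]
                    !Unit = ?Unit
                      end self-dual
              [ack]
                &{ack,more} = +{ack,more}  (external→internal)
                  [ack]
                    ?Unit = !Unit
                      Z self-dual
                  [more]
                    +{data,more,retry} = &{data,more,retry}  (⊕→&)
                      [data]
                        Z self-dual
                      [more]
                        end self-dual
                      [retry]
                        Z self-dual
              [err]
                &{retry,stop,err} = +{retry,stop,err}  (external→internal)
                  [retry]
                    +{more,ack,done} = &{more,ack,done}  (⊕→&)
                      [more]
                        end self-dual
                      [ack]
                        Z self-dual
                      [done]
                        Z self-dual
                  [stop]
                    !Int = ?Int
                      end self-dual
                  [err]
                    ?Bool = !Bool
                      Z self-dual

?Str.!Unit.rec Z.+{ok: &{ok: ?Str.+{retry: +{more: end, ok: end}, data: !Str.Z, err: !Str.Z}, ack: !Bool.&{ack: !Int.Z, err: ?Str.Z}, more: !Int.?Int.!Str.end}, retry: ?Unit.+{ok: +{done: +{stop: end, done: Z}, err: ?Int.end, stop: ?Unit.end}, ack: +{ack: !Unit.Z, more: &{data: Z, more: end, retry: Z}}, err: +{retry: &{more: end, ack: Z, done: Z}, stop: ?Int.end, err: !Bool.Z}}}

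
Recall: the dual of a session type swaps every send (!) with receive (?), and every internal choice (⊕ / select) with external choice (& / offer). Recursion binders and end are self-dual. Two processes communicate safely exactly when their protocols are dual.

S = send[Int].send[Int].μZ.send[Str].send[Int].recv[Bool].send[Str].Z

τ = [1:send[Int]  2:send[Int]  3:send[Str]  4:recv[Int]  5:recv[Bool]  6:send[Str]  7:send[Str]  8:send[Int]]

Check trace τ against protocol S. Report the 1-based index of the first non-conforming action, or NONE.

4

@1 send[Int]  ok  now at send[Int].μZ.…
@2 send[Int]  ok  now at μZ.…
@3 send[Str]  ok  now at send[Int].recv[Bool].send[Str].μZ.…
@4 got recv[Int], protocol expects send[Int]  ✗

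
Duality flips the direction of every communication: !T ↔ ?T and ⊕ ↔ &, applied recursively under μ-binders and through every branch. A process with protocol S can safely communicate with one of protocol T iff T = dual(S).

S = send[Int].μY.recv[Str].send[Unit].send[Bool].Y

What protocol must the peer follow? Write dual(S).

recv[Int].μY.send[Str].recv[Unit].recv[Bool].Y

send[Int] ↦ recv[Int]
  μY ↦ μY  (binder kept)
    recv[Str] ↦ send[Str]
      send[Unit] ↦ recv[Unit]
        send[Bool] ↦ recv[Bool]
          Y self-dual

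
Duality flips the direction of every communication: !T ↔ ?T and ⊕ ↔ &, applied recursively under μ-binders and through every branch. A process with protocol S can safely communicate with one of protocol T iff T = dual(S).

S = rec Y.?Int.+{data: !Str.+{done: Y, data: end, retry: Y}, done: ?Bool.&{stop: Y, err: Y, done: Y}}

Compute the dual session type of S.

rec Y ↦ rec Y  (rec unchanged)
  ?Int ↦ !Int
    +{data,done} ↦ &{data,done}  (internal→external)
      • data:
        !Str ↦ ?Str
          +{done,data,retry} ↦ &{done,data,retry}  (internal→external)
            • done:
              Y ↦ Y
            • data:
              end ↦ end
            • retry:
              Y ↦ Y
      • done:
        ?Bool ↦ !Bool
          &{stop,err,done} ↦ +{stop,err,done}  (&→⊕)
            • stop:
              Y ↦ Y
            • err:
              Y ↦ Y
            • done:
              Y ↦ Y

rec Y.!Int.&{data: ?Str.&{done: Y, data: end, retry: Y}, done: !Bool.+{stop: Y, err: Y, done: Y}}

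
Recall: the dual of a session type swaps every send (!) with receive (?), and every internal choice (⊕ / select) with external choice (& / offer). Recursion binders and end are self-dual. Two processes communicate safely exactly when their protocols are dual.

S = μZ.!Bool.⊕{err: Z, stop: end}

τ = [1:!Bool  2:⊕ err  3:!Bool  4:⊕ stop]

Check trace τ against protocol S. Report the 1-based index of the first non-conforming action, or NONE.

step 1: !Bool  match  cont: ⊕{err: μZ.…, stop: end}
step 2: ⊕ err  match  cont: μZ.…
step 3: !Bool  match  cont: ⊕{err: μZ.…, stop: end}
step 4: ⊕ stop  match  cont: end
all 4 steps conform

NONE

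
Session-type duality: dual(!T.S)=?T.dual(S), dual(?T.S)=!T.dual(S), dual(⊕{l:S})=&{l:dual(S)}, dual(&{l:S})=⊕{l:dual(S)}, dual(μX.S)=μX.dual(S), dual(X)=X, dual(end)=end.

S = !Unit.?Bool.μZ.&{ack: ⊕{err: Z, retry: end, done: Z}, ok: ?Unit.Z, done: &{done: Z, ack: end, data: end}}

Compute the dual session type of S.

?Unit.!Bool.μZ.⊕{ack: &{err: Z, retry: end, done: Z}, ok: !Unit.Z, done: ⊕{done: Z, ack: end, data: end}}

!Unit ↦ ?Unit
  ?Bool ↦ !Bool
    μZ ↦ μZ  (binder kept)
      &{ack,ok,done} ↦ ⊕{ack,ok,done}  (offer→select)
        case ack:
          ⊕{err,retry,done} ↦ &{err,retry,done}  (select→offer)
            case err:
              Z self-dual
            case retry:
              end self-dual
            case done:
              Z self-dual
        case ok:
          ?Unit ↦ !Unit
            Z self-dual
        case done:
          &{done,ack,data} ↦ ⊕{done,ack,data}  (offer→select)
            case done:
              Z self-dual
            case ack:
              end self-dual
            case data:
              end self-dual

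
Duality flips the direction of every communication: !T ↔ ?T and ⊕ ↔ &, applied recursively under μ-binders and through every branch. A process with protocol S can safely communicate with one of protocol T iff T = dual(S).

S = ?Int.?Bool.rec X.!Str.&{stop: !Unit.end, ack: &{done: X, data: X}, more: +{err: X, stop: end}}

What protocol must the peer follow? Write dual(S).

?Int → !Int
  ?Bool → !Bool
    rec X → rec X  (μ self-dual)
      !Str → ?Str
        &{stop,ack,more} → +{stop,ack,more}  (offer→select)
          [stop]
            !Unit → ?Unit
              dual(end) = end
          [ack]
            &{done,data} → +{done,data}  (offer→select)
              [done]
                dual(X) = X
              [data]
                dual(X) = X
          [more]
            +{err,stop} → &{err,stop}  (⊕→&)
              [err]
                dual(X) = X
              [stop]
                dual(end) = end

!Int.!Bool.rec X.?Str.+{stop: ?Unit.end, ack: +{done: X, data: X}, more: &{err: X, stop: end}}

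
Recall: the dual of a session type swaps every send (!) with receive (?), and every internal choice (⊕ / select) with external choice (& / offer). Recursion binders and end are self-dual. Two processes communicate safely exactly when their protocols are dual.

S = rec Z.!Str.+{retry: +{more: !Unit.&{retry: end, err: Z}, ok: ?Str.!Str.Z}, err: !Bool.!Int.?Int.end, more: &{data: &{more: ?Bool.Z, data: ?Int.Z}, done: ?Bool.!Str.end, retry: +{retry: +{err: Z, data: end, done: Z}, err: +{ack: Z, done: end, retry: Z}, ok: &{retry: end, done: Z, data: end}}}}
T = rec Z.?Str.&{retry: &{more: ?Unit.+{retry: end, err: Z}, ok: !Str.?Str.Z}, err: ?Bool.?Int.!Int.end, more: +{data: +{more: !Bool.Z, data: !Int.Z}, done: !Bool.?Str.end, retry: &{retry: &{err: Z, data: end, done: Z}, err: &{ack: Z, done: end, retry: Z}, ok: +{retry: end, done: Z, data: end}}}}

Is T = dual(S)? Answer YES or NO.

YES

rec Z | rec Z  ✓ (binder kept)
  !Str | ?Str  ✓
    +{retry,err,more} | &{retry,err,more}  ✓ labels match
      • retry:
        +{more,ok} | &{more,ok}  ✓ labels match
          • more:
            !Unit | ?Unit  ✓
              &{retry,err} | +{retry,err}  ✓ labels match
                • retry:
                  end | end  ✓
                • err:
                  Z | Z  ✓
          • ok:
            ?Str | !Str  ✓
              !Str | ?Str  ✓
                Z | Z  ✓
      • err:
        !Bool | ?Bool  ✓
          !Int | ?Int  ✓
            ?Int | !Int  ✓
              end | end  ✓
      • more:
        &{data,done,retry} | +{data,done,retry}  ✓ labels match
          • data:
            &{more,data} | +{more,data}  ✓ labels match
              • more:
                ?Bool | !Bool  ✓
                  Z | Z  ✓
              • data:
                ?Int | !Int  ✓
                  Z | Z  ✓
          • done:
            ?Bool | !Bool  ✓
              !Str | ?Str  ✓
                end | end  ✓
          • retry:
            +{retry,err,ok} | &{retry,err,ok}  ✓ labels match
              • retry:
                +{err,data,done} | &{err,data,done}  ✓ labels match
                  • err:
                    Z | Z  ✓
                  • data:
                    end | end  ✓
                  • done:
                    Z | Z  ✓
              • err:
                +{ack,done,retry} | &{ack,done,retry}  ✓ labels match
                  • ack:
                    Z | Z  ✓
                  • done:
                    end | end  ✓
                  • retry:
                    Z | Z  ✓
              • ok:
                &{retry,done,data} | +{retry,done,data}  ✓ labels match
                  • retry:
                    end | end  ✓
                  • done:
                    Z | Z  ✓
                  • data:
                    end | end  ✓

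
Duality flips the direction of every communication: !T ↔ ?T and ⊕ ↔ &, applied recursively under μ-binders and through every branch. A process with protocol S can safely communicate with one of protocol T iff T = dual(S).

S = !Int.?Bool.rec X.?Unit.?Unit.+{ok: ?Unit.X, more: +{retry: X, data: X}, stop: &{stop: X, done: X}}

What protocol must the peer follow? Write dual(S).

?Int.!Bool.rec X.!Unit.!Unit.&{ok: !Unit.X, more: &{retry: X, data: X}, stop: +{stop: X, done: X}}

!Int ↦ ?Int
  ?Bool ↦ !Bool
    rec X ↦ rec X  (binder kept)
      ?Unit ↦ !Unit
        ?Unit ↦ !Unit
          +{ok,more,stop} ↦ &{ok,more,stop}  (internal→external)
            • ok:
              ?Unit ↦ !Unit
                X ↦ X
            • more:
              +{retry,data} ↦ &{retry,data}  (internal→external)
                • retry:
                  X ↦ X
                • data:
                  X ↦ X
            • stop:
              &{stop,done} ↦ +{stop,done}  (offer→select)
                • stop:
                  X ↦ X
                • done:
                  X ↦ X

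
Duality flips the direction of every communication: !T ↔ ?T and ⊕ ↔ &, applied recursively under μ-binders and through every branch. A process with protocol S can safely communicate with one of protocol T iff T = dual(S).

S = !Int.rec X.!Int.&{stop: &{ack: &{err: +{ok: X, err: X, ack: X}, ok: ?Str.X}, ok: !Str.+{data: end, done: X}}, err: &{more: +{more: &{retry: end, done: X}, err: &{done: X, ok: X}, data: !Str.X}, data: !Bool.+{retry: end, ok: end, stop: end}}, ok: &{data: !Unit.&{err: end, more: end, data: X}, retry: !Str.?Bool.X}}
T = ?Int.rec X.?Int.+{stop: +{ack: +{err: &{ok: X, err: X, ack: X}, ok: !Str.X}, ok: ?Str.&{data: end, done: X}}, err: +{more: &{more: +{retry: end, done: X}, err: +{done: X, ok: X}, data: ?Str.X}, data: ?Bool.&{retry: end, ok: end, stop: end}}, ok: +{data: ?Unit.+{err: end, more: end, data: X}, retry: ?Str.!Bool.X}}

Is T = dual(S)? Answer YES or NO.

YES

!Int vs ?Int  match
  rec X vs rec X  match (μ self-dual)
    !Int vs ?Int  match
      &{stop,err,ok} vs +{stop,err,ok}  match label sets agree
        • stop:
          &{ack,ok} vs +{ack,ok}  match label sets agree
            • ack:
              &{err,ok} vs +{err,ok}  match label sets agree
                • err:
                  +{ok,err,ack} vs &{ok,err,ack}  match label sets agree
                    • ok:
                      X vs X  match
                    • err:
                      X vs X  match
                    • ack:
                      X vs X  match
                • ok:
                  ?Str vs !Str  match
                    X vs X  match
            • ok:
              !Str vs ?Str  match
                +{data,done} vs &{data,done}  match label sets agree
                  • data:
                    end vs end  match
                  • done:
                    X vs X  match
        • err:
          &{more,data} vs +{more,data}  match label sets agree
            • more:
              +{more,err,data} vs &{more,err,data}  match label sets agree
                • more:
                  &{retry,done} vs +{retry,done}  match label sets agree
                    • retry:
                      end vs end  match
                    • done:
                      X vs X  match
                • err:
                  &{done,ok} vs +{done,ok}  match label sets agree
                    • done:
                      X vs X  match
                    • ok:
                      X vs X  match
                • data:
                  !Str vs ?Str  match
                    X vs X  match
            • data:
              !Bool vs ?Bool  match
                +{retry,ok,stop} vs &{retry,ok,stop}  match label sets agree
                  • retry:
                    end vs end  match
                  • ok:
                    end vs end  match
                  • stop:
                    end vs end  match
        • ok:
          &{data,retry} vs +{data,retry}  match label sets agree
            • data:
              !Unit vs ?Unit  match
                &{err,more,data} vs +{err,more,data}  match label sets agree
                  • err:
                    end vs end  match
                  • more:
                    end vs end  match
                  • data:
                    X vs X  match
            • retry:
              !Str vs ?Str  match
                ?Bool vs !Bool  match
                  X vs X  match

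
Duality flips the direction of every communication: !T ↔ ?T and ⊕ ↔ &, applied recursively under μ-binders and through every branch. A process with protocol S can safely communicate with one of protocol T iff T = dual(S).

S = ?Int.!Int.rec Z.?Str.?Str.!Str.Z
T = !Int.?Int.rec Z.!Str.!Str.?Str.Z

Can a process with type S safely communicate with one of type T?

?Int | !Int  match
  !Int | ?Int  match
    rec Z | rec Z  match (μ self-dual)
      ?Str | !Str  match
        ?Str | !Str  match
          !Str | ?Str  match
            Z | Z  match

YES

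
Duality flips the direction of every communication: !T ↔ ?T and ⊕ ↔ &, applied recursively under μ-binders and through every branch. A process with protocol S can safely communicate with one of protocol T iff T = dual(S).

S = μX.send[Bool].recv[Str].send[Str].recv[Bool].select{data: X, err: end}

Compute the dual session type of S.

μX.recv[Bool].send[Str].recv[Str].send[Bool].offer{data: X, err: end}

μX → μX  (μ self-dual)
  send[Bool] → recv[Bool]
    recv[Str] → send[Str]
      send[Str] → recv[Str]
        recv[Bool] → send[Bool]
          select{data,err} → offer{data,err}  (⊕→&)
            case data:
              dual(X) = X
            case err:
              dual(end) = end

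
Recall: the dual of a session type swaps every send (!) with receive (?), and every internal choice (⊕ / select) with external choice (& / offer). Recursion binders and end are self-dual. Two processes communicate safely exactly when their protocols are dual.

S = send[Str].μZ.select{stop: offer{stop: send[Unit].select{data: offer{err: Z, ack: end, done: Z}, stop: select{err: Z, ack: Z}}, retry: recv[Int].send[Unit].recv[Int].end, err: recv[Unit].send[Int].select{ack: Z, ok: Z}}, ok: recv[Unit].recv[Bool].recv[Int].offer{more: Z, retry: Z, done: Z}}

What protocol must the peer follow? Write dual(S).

recv[Str].μZ.offer{stop: select{stop: recv[Unit].offer{data: select{err: Z, ack: end, done: Z}, stop: offer{err: Z, ack: Z}}, retry: send[Int].recv[Unit].send[Int].end, err: send[Unit].recv[Int].offer{ack: Z, ok: Z}}, ok: send[Unit].send[Bool].send[Int].select{more: Z, retry: Z, done: Z}}

send[Str] = recv[Str]
  μZ = μZ  (binder kept)
    select{stop,ok} = offer{stop,ok}  (select→offer)
      case stop:
        offer{stop,retry,err} = select{stop,retry,err}  (external→internal)
          case stop:
            send[Unit] = recv[Unit]
              select{data,stop} = offer{data,stop}  (select→offer)
                case data:
                  offer{err,ack,done} = select{err,ack,done}  (external→internal)
                    case err:
                      Z self-dual
                    case ack:
                      end self-dual
                    case done:
                      Z self-dual
                case stop:
                  select{err,ack} = offer{err,ack}  (select→offer)
                    case err:
                      Z self-dual
                    case ack:
                      Z self-dual
          case retry:
            recv[Int] = send[Int]
              send[Unit] = recv[Unit]
                recv[Int] = send[Int]
                  end self-dual
          case err:
            recv[Unit] = send[Unit]
              send[Int] = recv[Int]
                select{ack,ok} = offer{ack,ok}  (select→offer)
                  case ack:
                    Z self-dual
                  case ok:
                    Z self-dual
      case ok:
        recv[Unit] = send[Unit]
          recv[Bool] = send[Bool]
            recv[Int] = send[Int]
              offer{more,retry,done} = select{more,retry,done}  (external→internal)
                case more:
                  Z self-dual
                case retry:
                  Z self-dual
                case done:
                  Z self-dual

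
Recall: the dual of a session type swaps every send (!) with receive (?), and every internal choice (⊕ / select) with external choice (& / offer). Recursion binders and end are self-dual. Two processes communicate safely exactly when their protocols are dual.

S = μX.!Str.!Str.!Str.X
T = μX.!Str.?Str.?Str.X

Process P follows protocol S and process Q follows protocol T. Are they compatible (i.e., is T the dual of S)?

NO

μX | μX  ✓ (binder kept)
  !Str | !Str  ✗ same direction on both sides — not dual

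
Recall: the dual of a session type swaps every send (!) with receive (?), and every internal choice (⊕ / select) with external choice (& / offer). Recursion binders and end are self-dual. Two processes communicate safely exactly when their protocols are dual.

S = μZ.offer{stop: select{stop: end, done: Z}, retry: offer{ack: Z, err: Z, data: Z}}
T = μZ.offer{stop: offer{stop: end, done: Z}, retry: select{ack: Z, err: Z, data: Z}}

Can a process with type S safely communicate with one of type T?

μZ vs μZ  ✓ (binder kept)
  offer{stop,retry} vs offer{stop,retry}  ✗ choice polarity not flipped — not dual

NO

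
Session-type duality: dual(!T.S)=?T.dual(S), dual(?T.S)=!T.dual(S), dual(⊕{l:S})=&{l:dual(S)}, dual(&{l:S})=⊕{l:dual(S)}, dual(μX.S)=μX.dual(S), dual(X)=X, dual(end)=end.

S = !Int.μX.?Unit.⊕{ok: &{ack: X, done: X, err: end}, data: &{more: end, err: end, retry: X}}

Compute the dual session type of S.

!Int ↦ ?Int
  μX ↦ μX  (binder kept)
    ?Unit ↦ !Unit
      ⊕{ok,data} ↦ &{ok,data}  (internal→external)
        [ok]
          &{ack,done,err} ↦ ⊕{ack,done,err}  (external→internal)
            [ack]
              dual(X) = X
            [done]
              dual(X) = X
            [err]
              dual(end) = end
        [data]
          &{more,err,retry} ↦ ⊕{more,err,retry}  (external→internal)
            [more]
              dual(end) = end
            [err]
              dual(end) = end
            [retry]
              dual(X) = X

?Int.μX.!Unit.&{ok: ⊕{ack: X, done: X, err: end}, data: ⊕{more: end, err: end, retry: X}}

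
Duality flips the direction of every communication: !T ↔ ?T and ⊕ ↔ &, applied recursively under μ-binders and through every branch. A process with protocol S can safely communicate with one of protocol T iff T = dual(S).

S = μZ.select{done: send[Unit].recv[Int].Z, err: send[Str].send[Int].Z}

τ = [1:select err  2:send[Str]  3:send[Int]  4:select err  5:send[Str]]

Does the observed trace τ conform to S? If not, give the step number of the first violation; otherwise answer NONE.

NONE

[1] select err  match  cont: send[Str].send[Int].μZ.…
[2] send[Str]  match  cont: send[Int].μZ.…
[3] send[Int]  match  cont: μZ.…
[4] select err  match  cont: send[Str].send[Int].μZ.…
[5] send[Str]  match  cont: send[Int].μZ.…
trace exhausted — no violation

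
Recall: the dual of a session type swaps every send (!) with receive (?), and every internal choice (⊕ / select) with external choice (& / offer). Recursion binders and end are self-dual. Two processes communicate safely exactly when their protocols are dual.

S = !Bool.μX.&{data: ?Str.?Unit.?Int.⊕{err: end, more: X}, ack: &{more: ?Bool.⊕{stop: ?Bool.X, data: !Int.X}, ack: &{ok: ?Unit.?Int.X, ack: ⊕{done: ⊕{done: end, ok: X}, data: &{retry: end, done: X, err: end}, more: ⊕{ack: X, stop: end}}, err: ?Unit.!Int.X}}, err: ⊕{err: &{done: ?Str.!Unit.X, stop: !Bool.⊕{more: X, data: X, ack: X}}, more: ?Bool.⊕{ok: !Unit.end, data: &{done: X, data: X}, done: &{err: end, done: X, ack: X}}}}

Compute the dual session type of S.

!Bool = ?Bool
  μX = μX  (binder kept)
    &{data,ack,err} = ⊕{data,ack,err}  (offer→select)
      • data:
        ?Str = !Str
          ?Unit = !Unit
            ?Int = !Int
              ⊕{err,more} = &{err,more}  (internal→external)
                • err:
                  dual(end) = end
                • more:
                  dual(X) = X
      • ack:
        &{more,ack} = ⊕{more,ack}  (offer→select)
          • more:
            ?Bool = !Bool
              ⊕{stop,data} = &{stop,data}  (internal→external)
                • stop:
                  ?Bool = !Bool
                    dual(X) = X
                • data:
                  !Int = ?Int
                    dual(X) = X
          • ack:
            &{ok,ack,err} = ⊕{ok,ack,err}  (offer→select)
              • ok:
                ?Unit = !Unit
                  ?Int = !Int
                    dual(X) = X
              • ack:
                ⊕{done,data,more} = &{done,data,more}  (internal→external)
                  • done:
                    ⊕{done,ok} = &{done,ok}  (internal→external)
                      • done:
                        dual(end) = end
                      • ok:
                        dual(X) = X
                  • data:
                    &{retry,done,err} = ⊕{retry,done,err}  (offer→select)
                      • retry:
                        dual(end) = end
                      • done:
                        dual(X) = X
                      • err:
                        dual(end) = end
                  • more:
                    ⊕{ack,stop} = &{ack,stop}  (internal→external)
                      • ack:
                        dual(X) = X
                      • stop:
                        dual(end) = end
              • err:
                ?Unit = !Unit
                  !Int = ?Int
                    dual(X) = X
      • err:
        ⊕{err,more} = &{err,more}  (internal→external)
          • err:
            &{done,stop} = ⊕{done,stop}  (offer→select)
              • done:
                ?Str = !Str
                  !Unit = ?Unit
                    dual(X) = X
              • stop:
                !Bool = ?Bool
                  ⊕{more,data,ack} = &{more,data,ack}  (internal→external)
                    • more:
                      dual(X) = X
                    • data:
                      dual(X) = X
                    • ack:
                      dual(X) = X
          • more:
            ?Bool = !Bool
              ⊕{ok,data,done} = &{ok,data,done}  (internal→external)
                • ok:
                  !Unit = ?Unit
                    dual(end) = end
                • data:
                  &{done,data} = ⊕{done,data}  (offer→select)
                    • done:
                      dual(X) = X
                    • data:
                      dual(X) = X
                • done:
                  &{err,done,ack} = ⊕{err,done,ack}  (offer→select)
                    • err:
                      dual(end) = end
                    • done:
                      dual(X) = X
                    • ack:
                      dual(X) = X

?Bool.μX.⊕{data: !Str.!Unit.!Int.&{err: end, more: X}, ack: ⊕{more: !Bool.&{stop: !Bool.X, data: ?Int.X}, ack: ⊕{ok: !Unit.!Int.X, ack: &{done: &{done: end, ok: X}, data: ⊕{retry: end, done: X, err: end}, more: &{ack: X, stop: end}}, err: !Unit.?Int.X}}, err: &{err: ⊕{done: !Str.?Unit.X, stop: ?Bool.&{more: X, data: X, ack: X}}, more: !Bool.&{ok: ?Unit.end, data: ⊕{done: X, data: X}, done: ⊕{err: end, done: X, ack: X}}}}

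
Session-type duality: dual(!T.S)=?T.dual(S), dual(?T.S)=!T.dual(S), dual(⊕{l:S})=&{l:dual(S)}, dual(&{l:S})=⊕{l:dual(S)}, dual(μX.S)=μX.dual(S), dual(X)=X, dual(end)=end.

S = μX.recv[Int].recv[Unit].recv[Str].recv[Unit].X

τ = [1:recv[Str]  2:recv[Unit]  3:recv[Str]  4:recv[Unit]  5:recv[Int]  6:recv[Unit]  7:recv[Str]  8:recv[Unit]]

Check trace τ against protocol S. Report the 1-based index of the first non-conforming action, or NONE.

1

step 1: got recv[Str], protocol expects recv[Int]  ✗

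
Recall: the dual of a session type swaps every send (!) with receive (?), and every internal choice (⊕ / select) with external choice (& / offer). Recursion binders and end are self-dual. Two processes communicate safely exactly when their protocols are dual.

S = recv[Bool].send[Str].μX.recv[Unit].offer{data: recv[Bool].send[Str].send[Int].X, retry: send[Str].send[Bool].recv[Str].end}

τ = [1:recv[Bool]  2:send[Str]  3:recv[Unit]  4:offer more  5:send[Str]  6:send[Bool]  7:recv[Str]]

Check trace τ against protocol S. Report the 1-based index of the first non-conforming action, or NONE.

@1 recv[Bool]  match  residual = send[Str].μX.…
@2 send[Str]  match  residual = μX.…
@3 recv[Unit]  match  residual = offer{data: recv[Bool].send[Str].send[Int].μX.…, retry: send[Str].send[Bool].recv[Str].end}
@4 got offer more, protocol expects offer data or offer retry  ✗

4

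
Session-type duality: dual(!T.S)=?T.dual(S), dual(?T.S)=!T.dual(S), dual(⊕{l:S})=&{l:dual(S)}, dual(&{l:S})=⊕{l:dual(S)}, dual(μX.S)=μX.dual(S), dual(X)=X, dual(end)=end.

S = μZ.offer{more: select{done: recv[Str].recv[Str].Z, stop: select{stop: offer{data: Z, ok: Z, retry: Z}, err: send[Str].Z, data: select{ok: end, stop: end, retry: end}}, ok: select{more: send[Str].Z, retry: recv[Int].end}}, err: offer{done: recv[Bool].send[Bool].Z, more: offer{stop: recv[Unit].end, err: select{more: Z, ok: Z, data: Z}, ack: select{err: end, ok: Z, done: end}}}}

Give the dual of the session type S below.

μZ → μZ  (binder kept)
  offer{more,err} → select{more,err}  (offer→select)
    [more]
      select{done,stop,ok} → offer{done,stop,ok}  (⊕→&)
        [done]
          recv[Str] → send[Str]
            recv[Str] → send[Str]
              Z ↦ Z
        [stop]
          select{stop,err,data} → offer{stop,err,data}  (⊕→&)
            [stop]
              offer{data,ok,retry} → select{data,ok,retry}  (offer→select)
                [data]
                  Z ↦ Z
                [ok]
                  Z ↦ Z
                [retry]
                  Z ↦ Z
            [err]
              send[Str] → recv[Str]
                Z ↦ Z
            [data]
              select{ok,stop,retry} → offer{ok,stop,retry}  (⊕→&)
                [ok]
                  end ↦ end
                [stop]
                  end ↦ end
                [retry]
                  end ↦ end
        [ok]
          select{more,retry} → offer{more,retry}  (⊕→&)
            [more]
              send[Str] → recv[Str]
                Z ↦ Z
            [retry]
              recv[Int] → send[Int]
                end ↦ end
    [err]
      offer{done,more} → select{done,more}  (offer→select)
        [done]
          recv[Bool] → send[Bool]
            send[Bool] → recv[Bool]
              Z ↦ Z
        [more]
          offer{stop,err,ack} → select{stop,err,ack}  (offer→select)
            [stop]
              recv[Unit] → send[Unit]
                end ↦ end
            [err]
              select{more,ok,data} → offer{more,ok,data}  (⊕→&)
                [more]
                  Z ↦ Z
                [ok]
                  Z ↦ Z
                [data]
                  Z ↦ Z
            [ack]
              select{err,ok,done} → offer{err,ok,done}  (⊕→&)
                [err]
                  end ↦ end
                [ok]
                  Z ↦ Z
                [done]
                  end ↦ end

μZ.select{more: offer{done: send[Str].send[Str].Z, stop: offer{stop: select{data: Z, ok: Z, retry: Z}, err: recv[Str].Z, data: offer{ok: end, stop: end, retry: end}}, ok: offer{more: recv[Str].Z, retry: send[Int].end}}, err: select{done: send[Bool].recv[Bool].Z, more: select{stop: send[Unit].end, err: offer{more: Z, ok: Z, data: Z}, ack: offer{err: end, ok: Z, done: end}}}}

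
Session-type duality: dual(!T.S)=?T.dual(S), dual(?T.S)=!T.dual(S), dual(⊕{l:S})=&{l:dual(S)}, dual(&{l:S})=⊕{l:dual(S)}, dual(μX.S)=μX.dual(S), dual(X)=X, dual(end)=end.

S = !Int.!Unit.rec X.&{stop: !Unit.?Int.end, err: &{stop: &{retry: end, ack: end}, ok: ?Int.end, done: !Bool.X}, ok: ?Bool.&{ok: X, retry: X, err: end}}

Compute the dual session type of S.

!Int = ?Int
  !Unit = ?Unit
    rec X = rec X  (rec unchanged)
      &{stop,err,ok} = +{stop,err,ok}  (external→internal)
        case stop:
          !Unit = ?Unit
            ?Int = !Int
              dual(end) = end
        case err:
          &{stop,ok,done} = +{stop,ok,done}  (external→internal)
            case stop:
              &{retry,ack} = +{retry,ack}  (external→internal)
                case retry:
                  dual(end) = end
                case ack:
                  dual(end) = end
            case ok:
              ?Int = !Int
                dual(end) = end
            case done:
              !Bool = ?Bool
                dual(X) = X
        case ok:
          ?Bool = !Bool
            &{ok,retry,err} = +{ok,retry,err}  (external→internal)
              case ok:
                dual(X) = X
              case retry:
                dual(X) = X
              case err:
                dual(end) = end

?Int.?Unit.rec X.+{stop: ?Unit.!Int.end, err: +{stop: +{retry: end, ack: end}, ok: !Int.end, done: ?Bool.X}, ok: !Bool.+{ok: X, retry: X, err: end}}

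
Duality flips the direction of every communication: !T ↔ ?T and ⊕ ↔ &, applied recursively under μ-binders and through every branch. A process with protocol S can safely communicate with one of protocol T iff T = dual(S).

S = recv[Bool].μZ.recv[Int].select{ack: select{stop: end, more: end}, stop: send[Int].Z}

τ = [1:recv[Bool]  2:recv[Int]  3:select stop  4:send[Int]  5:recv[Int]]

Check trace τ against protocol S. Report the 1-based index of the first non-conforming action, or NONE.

NONE

@1 recv[Bool]  ok  now at μZ.…
@2 recv[Int]  ok  now at select{ack: select{stop: end, more: end}, stop: send[Int].μZ.…}
@3 select stop  ok  now at send[Int].μZ.…
@4 send[Int]  ok  now at μZ.…
@5 recv[Int]  ok  now at select{ack: select{stop: end, more: end}, stop: send[Int].μZ.…}
τ conforms to S (length 5)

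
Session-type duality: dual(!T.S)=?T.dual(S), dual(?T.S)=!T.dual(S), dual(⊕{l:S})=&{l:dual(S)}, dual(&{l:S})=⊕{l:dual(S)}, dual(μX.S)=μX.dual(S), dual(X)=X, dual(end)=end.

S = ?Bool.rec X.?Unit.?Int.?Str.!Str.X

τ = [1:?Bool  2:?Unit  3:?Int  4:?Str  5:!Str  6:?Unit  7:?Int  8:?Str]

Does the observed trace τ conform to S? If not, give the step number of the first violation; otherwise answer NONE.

@1 ?Bool  ok  cont: rec X.…
@2 ?Unit  ok  cont: ?Int.?Str.!Str.rec X.…
@3 ?Int  ok  cont: ?Str.!Str.rec X.…
@4 ?Str  ok  cont: !Str.rec X.…
@5 !Str  ok  cont: rec X.…
@6 ?Unit  ok  cont: ?Int.?Str.!Str.rec X.…
@7 ?Int  ok  cont: ?Str.!Str.rec X.…
@8 ?Str  ok  cont: !Str.rec X.…
τ conforms to S (length 8)

NONE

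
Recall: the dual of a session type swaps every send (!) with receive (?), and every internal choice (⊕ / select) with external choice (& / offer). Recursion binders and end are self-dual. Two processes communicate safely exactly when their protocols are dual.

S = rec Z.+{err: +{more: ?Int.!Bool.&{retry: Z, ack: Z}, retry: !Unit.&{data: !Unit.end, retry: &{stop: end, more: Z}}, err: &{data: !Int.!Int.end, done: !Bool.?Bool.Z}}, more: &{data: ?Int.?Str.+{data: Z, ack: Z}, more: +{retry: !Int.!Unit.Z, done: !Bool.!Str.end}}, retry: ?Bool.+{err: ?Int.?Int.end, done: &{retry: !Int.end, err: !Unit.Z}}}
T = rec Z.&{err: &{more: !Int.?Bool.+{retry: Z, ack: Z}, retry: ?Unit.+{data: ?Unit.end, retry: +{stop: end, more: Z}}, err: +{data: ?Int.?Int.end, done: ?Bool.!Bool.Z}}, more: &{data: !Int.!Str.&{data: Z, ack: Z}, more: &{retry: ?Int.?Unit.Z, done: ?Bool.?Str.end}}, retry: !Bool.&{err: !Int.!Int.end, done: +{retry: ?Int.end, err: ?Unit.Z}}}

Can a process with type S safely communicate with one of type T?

rec Z ‖ rec Z  ✓ (rec unchanged)
  +{err,more,retry} ‖ &{err,more,retry}  ✓ label sets agree
    [err]
      +{more,retry,err} ‖ &{more,retry,err}  ✓ label sets agree
        [more]
          ?Int ‖ !Int  ✓
            !Bool ‖ ?Bool  ✓
              &{retry,ack} ‖ +{retry,ack}  ✓ label sets agree
                [retry]
                  Z ‖ Z  ✓
                [ack]
                  Z ‖ Z  ✓
        [retry]
          !Unit ‖ ?Unit  ✓
            &{data,retry} ‖ +{data,retry}  ✓ label sets agree
              [data]
                !Unit ‖ ?Unit  ✓
                  end ‖ end  ✓
              [retry]
                &{stop,more} ‖ +{stop,more}  ✓ label sets agree
                  [stop]
                    end ‖ end  ✓
                  [more]
                    Z ‖ Z  ✓
        [err]
          &{data,done} ‖ +{data,done}  ✓ label sets agree
            [data]
              !Int ‖ ?Int  ✓
                !Int ‖ ?Int  ✓
                  end ‖ end  ✓
            [done]
              !Bool ‖ ?Bool  ✓
                ?Bool ‖ !Bool  ✓
                  Z ‖ Z  ✓
    [more]
      &{data,more} ‖ &{data,more}  ✗ choice polarity not flipped — not dual

NO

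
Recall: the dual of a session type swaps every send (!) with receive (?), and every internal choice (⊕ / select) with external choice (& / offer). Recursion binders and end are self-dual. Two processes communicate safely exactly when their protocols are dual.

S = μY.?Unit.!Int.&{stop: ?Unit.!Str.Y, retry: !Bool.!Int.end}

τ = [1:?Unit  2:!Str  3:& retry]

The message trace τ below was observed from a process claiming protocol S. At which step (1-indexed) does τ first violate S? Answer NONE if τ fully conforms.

@1 ?Unit  ✓  state: !Int.&{stop: ?Unit.!Str.μY.…, retry: !Bool.!Int.end}
@2 got !Str, protocol expects !Int  ✗

2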